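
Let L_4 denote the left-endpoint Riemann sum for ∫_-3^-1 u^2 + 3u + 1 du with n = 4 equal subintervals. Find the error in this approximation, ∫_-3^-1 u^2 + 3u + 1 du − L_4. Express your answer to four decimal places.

Exact integral: ∫_-3^-1 f(u) du ≈ -1.333333.
L_4 = -0.75.
Error ≈ -1.333333 − (-0.75) ≈ -0.5833.

-0.5833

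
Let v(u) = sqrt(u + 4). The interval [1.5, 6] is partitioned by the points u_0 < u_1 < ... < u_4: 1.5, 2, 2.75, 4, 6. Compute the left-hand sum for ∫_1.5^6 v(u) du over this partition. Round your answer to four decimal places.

Subinterval widths: 0.5, 0.75, 1.25, 2.
Left endpoints: 1.5, 2, 2.75, 4.
v(1.5) ≈ 2.3452, v(2) ≈ 2.4495, v(2.75) ≈ 2.5981, v(4) ≈ 2.8284.
Sum = Σ Δu_i · v(u_i).
Sum ≈ 11.9142.

11.9142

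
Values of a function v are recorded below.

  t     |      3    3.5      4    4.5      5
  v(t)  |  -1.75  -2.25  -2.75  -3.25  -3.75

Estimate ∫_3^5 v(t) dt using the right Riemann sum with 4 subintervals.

-6

Δt = 0.5.
Sum = 0.5·[(-2.25) + (-2.75) + (-3.25) + (-3.75)] = -6.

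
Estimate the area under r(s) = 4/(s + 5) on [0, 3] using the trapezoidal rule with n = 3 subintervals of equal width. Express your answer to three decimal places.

Δs = (3 − 0)/3 = 1.
r(0) = 0.8, r(1) = 2/3, r(2) = 4/7, r(3) = 0.5.
T_3 = (Δs/2)·[r(s_0) + 2r(s_1) + 2r(s_2) + r(s_3)].
Sum ≈ 1.888.

1.888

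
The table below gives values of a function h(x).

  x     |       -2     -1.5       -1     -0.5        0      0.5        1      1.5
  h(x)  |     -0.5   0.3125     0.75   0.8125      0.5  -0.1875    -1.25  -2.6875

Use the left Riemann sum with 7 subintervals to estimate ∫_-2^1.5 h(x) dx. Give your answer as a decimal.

0.21875

Δx = 0.5.
Sum = 0.5·[(-0.5) + 0.3125 + 0.75 + 0.8125 + 0.5 + (-0.1875) + (-1.25)] = 0.21875.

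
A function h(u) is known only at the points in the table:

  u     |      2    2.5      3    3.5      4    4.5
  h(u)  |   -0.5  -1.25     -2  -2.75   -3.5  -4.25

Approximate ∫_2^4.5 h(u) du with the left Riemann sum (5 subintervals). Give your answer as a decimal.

-5

Δu = 0.5.
Sum = 0.5·[(-0.5) + (-1.25) + (-2) + (-2.75) + (-3.5)] = -5.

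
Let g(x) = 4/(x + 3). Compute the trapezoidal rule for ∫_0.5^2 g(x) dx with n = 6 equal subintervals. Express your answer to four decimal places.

Δx = (2 − 0.5)/6 = 0.25.
g(0.5) = 8/7, g(0.75) = 16/15, g(1) = 1, g(1.25) = 16/17, g(1.5) = 8/9, g(1.75) = 16/19, g(2) = 0.8.
T_6 = (Δx/2)·[g(x_0) + 2g(x_1) + ... + 2g(x_{5}) + g(x_6)].
Sum ≈ 1.4276.

1.4276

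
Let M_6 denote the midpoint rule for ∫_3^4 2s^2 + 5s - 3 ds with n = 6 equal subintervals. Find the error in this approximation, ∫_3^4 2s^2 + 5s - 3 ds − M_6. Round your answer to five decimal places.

0.00463

Exact integral: ∫_3^4 f(s) ds ≈ 39.1666667.
M_6 ≈ 39.1620370.
Error ≈ 39.1666667 − 39.1620370 ≈ 0.00463.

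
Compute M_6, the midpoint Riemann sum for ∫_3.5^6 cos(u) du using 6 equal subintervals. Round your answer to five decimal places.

Δu = (6 − 3.5)/6 = 5/12.
Midpoints: 89/24, 4.125, 109/24, 119/24, 5.375, 139/24.
f(89/24) ≈ -0.84366, f(4.125) ≈ -0.55419, f(109/24) ≈ -0.16989, f(119/24) ≈ 0.24347, f(5.375) ≈ 0.61518, f(139/24) ≈ 0.88162.
Sum = Δu · [f(89/24) + f(4.125) + f(109/24) + ...].
Sum ≈ 0.07189.

0.07189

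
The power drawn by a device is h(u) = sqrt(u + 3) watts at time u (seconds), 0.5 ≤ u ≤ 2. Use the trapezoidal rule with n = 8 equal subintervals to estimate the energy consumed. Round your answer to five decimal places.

Δu = (2 − 0.5)/8 = 0.1875.
h(0.5) ≈ 1.87083, h(0.6875) ≈ 1.92029, h(0.875) ≈ 1.96850, h(1.0625) ≈ 2.01556, h(1.25) ≈ 2.06155, h(1.4375) ≈ 2.10654, h(1.625) ≈ 2.15058, h(1.8125) ≈ 2.19374, h(2) ≈ 2.23607.
T_8 = (Δu/2)·[h(u_0) + 2h(u_1) + ... + 2h(u_{7}) + h(u_8)].
Sum ≈ 3.08817.

3.08817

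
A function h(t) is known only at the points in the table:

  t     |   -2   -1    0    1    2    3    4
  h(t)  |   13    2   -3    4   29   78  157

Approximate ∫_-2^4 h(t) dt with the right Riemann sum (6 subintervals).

Δt = 1.
Sum = 1·[2 + (-3) + 4 + 29 + 78 + 157] = 267.

267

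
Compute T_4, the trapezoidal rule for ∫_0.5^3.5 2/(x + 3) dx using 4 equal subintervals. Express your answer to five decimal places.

Δx = (3.5 − 0.5)/4 = 0.75.
f(0.5) = 4/7, f(1.25) = 8/17, f(2) = 0.4, f(2.75) = 8/23, f(3.5) = 4/13.
T_4 = (Δx/2)·[f(x_0) + 2f(x_1) + 2f(x_2) + 2f(x_3) + f(x_4)].
Sum ≈ 1.24348.

1.24348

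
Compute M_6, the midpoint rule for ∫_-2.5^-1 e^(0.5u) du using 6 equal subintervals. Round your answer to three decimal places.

0.640

Δu = (-1 − (-2.5))/6 = 0.25.
Midpoints: -2.375, -2.125, -1.875, -1.625, -1.375, -1.125.
f(-2.375) ≈ 0.305, f(-2.125) ≈ 0.346, f(-1.875) ≈ 0.392, f(-1.625) ≈ 0.444, f(-1.375) ≈ 0.503, f(-1.125) ≈ 0.570.
Sum = Δu · [f(-2.375) + f(-2.125) + f(-1.875) + ...].
Sum ≈ 0.640.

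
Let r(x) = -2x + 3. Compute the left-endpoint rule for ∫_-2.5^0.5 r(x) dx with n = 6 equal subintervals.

Δx = (0.5 − (-2.5))/6 = 0.5.
Left endpoints: -2.5, -2, -1.5, -1, -0.5, 0.
r(-2.5) = 8, r(-2) = 7, r(-1.5) = 6, r(-1) = 5, r(-0.5) = 4, r(0) = 3.
Sum = Δx · [r(-2.5) + r(-2) + r(-1.5) + ...].
Sum = 16.5.

16.5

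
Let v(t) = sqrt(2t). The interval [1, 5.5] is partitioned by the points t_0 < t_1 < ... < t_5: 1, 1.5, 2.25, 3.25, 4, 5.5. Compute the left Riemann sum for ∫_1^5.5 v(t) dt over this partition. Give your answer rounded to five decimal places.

Subinterval widths: 0.5, 0.75, 1, 0.75, 1.5.
Left endpoints: 1, 1.5, 2.25, 3.25, 4.
v(1) ≈ 1.41421, v(1.5) ≈ 1.73205, v(2.25) ≈ 2.12132, v(3.25) ≈ 2.54951, v(4) ≈ 2.82843.
Sum = Σ Δt_i · v(t_i).
Sum ≈ 10.28224.

10.28224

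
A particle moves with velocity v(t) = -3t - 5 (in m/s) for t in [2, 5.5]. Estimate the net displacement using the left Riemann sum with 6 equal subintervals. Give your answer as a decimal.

Δt = (5.5 − 2)/6 = 7/12.
Left endpoints: 2, 31/12, 19/6, 3.75, 13/3, 59/12.
v(2) = -11, v(31/12) = -12.75, v(19/6) = -14.5, v(3.75) = -16.25, v(13/3) = -18, v(59/12) = -19.75.
Sum = Δt · [v(2) + v(31/12) + v(19/6) + ...].
Sum = -53.8125.

-53.8125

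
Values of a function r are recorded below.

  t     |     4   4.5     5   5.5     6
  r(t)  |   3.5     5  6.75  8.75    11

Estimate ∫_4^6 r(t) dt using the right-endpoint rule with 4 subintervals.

Δt = 0.5.
Sum = 0.5·[5 + 6.75 + 8.75 + 11] = 15.75.

15.75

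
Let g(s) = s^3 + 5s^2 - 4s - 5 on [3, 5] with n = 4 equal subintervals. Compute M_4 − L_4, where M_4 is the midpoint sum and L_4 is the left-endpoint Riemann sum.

40.375

M_4 = 256.625.
L_4 = 216.25.
M_4 − L_4 = 40.375.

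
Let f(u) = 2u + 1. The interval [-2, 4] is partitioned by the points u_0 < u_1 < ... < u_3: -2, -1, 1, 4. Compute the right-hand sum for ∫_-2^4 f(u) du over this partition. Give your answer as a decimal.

32

Subinterval widths: 1, 2, 3.
Right endpoints: -1, 1, 4.
f(-1) = -1, f(1) = 3, f(4) = 9.
Sum = Σ Δu_i · f(u_i).
Sum = 32.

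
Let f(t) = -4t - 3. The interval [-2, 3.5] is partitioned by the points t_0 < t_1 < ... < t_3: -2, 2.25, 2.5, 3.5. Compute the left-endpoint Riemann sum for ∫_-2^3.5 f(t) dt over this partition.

Subinterval widths: 4.25, 0.25, 1.
Left endpoints: -2, 2.25, 2.5.
f(-2) = 5, f(2.25) = -12, f(2.5) = -13.
Sum = Σ Δt_i · f(t_i).
Sum = 5.25.

5.25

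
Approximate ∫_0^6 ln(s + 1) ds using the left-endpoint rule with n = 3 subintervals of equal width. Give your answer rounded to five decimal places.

Δs = (6 − 0)/3 = 2.
Left endpoints: 0, 2, 4.
f(0) ≈ 0.00000, f(2) ≈ 1.09861, f(4) ≈ 1.60944.
Sum = Δs · [f(0) + f(2) + f(4)].
Sum ≈ 5.41610.

5.41610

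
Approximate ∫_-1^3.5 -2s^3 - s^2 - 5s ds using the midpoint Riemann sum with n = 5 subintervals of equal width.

Δs = (3.5 − (-1))/5 = 0.9.
Midpoints: -0.55, 0.35, 1.25, 2.15, 3.05.
f(-0.55) = 2.78025, f(0.35) = -1.95825, f(1.25) = -11.71875, f(2.15) = -35.24925, f(3.05) = -81.29775.
Sum = Δs · [f(-0.55) + f(0.35) + f(1.25) + f(2.15) + f(3.05)].
Sum = -114.699375.

-114.699375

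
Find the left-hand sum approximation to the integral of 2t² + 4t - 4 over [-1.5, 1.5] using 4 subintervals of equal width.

Δt = (1.5 − (-1.5))/4 = 0.75.
Left endpoints: -1.5, -0.75, 0, 0.75.
f(-1.5) = -5.5, f(-0.75) = -5.875, f(0) = -4, f(0.75) = 0.125.
Sum = Δt · [f(-1.5) + f(-0.75) + f(0) + f(0.75)].
Sum = -11.4375.

-11.4375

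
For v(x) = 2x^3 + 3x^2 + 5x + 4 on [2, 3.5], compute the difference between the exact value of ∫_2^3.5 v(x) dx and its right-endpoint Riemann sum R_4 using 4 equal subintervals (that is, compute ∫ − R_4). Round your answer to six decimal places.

Exact integral: ∫_2^3.5 v(x) dx = 128.53125.
R_4 ≈ 148.34179688.
Error ≈ 128.53125 − 148.34179688 ≈ -19.810547.

-19.810547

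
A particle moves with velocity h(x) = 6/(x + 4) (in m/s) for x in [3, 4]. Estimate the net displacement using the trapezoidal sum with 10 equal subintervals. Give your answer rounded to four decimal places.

Δx = (4 − 3)/10 = 0.1.
h(3) = 6/7, h(3.1) = 60/71, h(3.2) = 5/6, h(3.3) = 60/73, h(3.4) = 30/37, h(3.5) = 0.8, h(3.6) = 15/19, h(3.7) = 60/77, h(3.8) = 10/13, h(3.9) = 60/79, h(4) = 0.75.
T_10 = (Δx/2)·[h(x_0) + 2h(x_1) + ... + 2h(x_{9}) + h(x_10)].
Sum ≈ 0.8012.

0.8012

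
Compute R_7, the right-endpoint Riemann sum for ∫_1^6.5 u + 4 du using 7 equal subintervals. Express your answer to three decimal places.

44.786

Δu = (6.5 − 1)/7 = 11/14.
Right endpoints: 25/14, 18/7, 47/14, 29/7, 69/14, 40/7, 6.5.
f(25/14) = 81/14, f(18/7) = 46/7, f(47/14) = 103/14, f(29/7) = 57/7, f(69/14) = 125/14, f(40/7) = 68/7, f(6.5) = 10.5.
Sum = Δu · [f(25/14) + f(18/7) + f(47/14) + ...].
Sum ≈ 44.786.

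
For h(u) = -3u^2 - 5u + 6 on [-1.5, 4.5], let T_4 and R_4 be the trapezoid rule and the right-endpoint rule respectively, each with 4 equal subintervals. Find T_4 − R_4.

63

T_4 = -110.25.
R_4 = -173.25.
T_4 − R_4 = 63.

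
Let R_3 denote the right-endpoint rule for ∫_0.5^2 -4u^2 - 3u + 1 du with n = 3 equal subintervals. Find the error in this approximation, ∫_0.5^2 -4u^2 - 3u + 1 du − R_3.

Exact integral: ∫_0.5^2 f(u) du = -14.625.
R_3 = -19.75.
Error = -14.625 − (-19.75) = 5.125.

5.125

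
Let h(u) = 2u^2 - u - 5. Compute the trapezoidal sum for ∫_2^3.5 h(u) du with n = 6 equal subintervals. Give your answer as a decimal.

Δu = (3.5 − 2)/6 = 0.25.
h(2) = 1, h(2.25) = 2.875, h(2.5) = 5, h(2.75) = 7.375, h(3) = 10, h(3.25) = 12.875, h(3.5) = 16.
T_6 = (Δu/2)·[h(u_0) + 2h(u_1) + ... + 2h(u_{5}) + h(u_6)].
Sum = 11.65625.

11.65625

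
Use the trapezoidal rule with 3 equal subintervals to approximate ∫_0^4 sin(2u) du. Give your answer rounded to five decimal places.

0.18483

Δu = (4 − 0)/3 = 4/3.
f(0) ≈ 0.00000, f(4/3) ≈ 0.45727, f(8/3) ≈ -0.81333, f(4) ≈ 0.98936.
T_3 = (Δu/2)·[f(u_0) + 2f(u_1) + 2f(u_2) + f(u_3)].
Sum ≈ 0.18483.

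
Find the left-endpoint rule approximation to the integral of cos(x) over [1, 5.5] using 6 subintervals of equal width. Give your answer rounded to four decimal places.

-1.5369

Δx = (5.5 − 1)/6 = 0.75.
Left endpoints: 1, 1.75, 2.5, 3.25, 4, 4.75.
f(1) ≈ 0.5403, f(1.75) ≈ -0.1782, f(2.5) ≈ -0.8011, f(3.25) ≈ -0.9941, f(4) ≈ -0.6536, f(4.75) ≈ 0.0376.
Sum = Δx · [f(1) + f(1.75) + f(2.5) + ...].
Sum ≈ -1.5369.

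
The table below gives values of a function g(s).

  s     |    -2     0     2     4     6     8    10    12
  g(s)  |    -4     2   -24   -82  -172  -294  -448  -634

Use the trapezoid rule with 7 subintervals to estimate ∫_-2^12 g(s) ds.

-2674

Δs = 2.
T_7 = (2/2)·[(-4) + 2·2 + 2·(-24) + 2·(-82) + 2·(-172) + 2·(-294) + 2·(-448) + (-634)] = -2674.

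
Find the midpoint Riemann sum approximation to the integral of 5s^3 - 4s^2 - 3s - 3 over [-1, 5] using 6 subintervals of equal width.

545

Δs = (5 − (-1))/6 = 1.
Midpoints: -0.5, 0.5, 1.5, 2.5, 3.5, 4.5.
f(-0.5) = -3.125, f(0.5) = -4.875, f(1.5) = 0.375, f(2.5) = 42.625, f(3.5) = 151.875, f(4.5) = 358.125.
Sum = Δs · [f(-0.5) + f(0.5) + f(1.5) + ...].
Sum = 545.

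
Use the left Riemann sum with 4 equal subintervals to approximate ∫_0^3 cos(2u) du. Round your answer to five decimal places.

-0.09754

Δu = (3 − 0)/4 = 0.75.
Left endpoints: 0, 0.75, 1.5, 2.25.
f(0) ≈ 1.00000, f(0.75) ≈ 0.07074, f(1.5) ≈ -0.98999, f(2.25) ≈ -0.21080.
Sum = Δu · [f(0) + f(0.75) + f(1.5) + f(2.25)].
Sum ≈ -0.09754.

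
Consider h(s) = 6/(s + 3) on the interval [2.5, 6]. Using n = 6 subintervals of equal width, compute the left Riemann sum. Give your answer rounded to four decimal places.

Δs = (6 − 2.5)/6 = 7/12.
Left endpoints: 2.5, 37/12, 11/3, 4.25, 29/6, 65/12.
h(2.5) = 12/11, h(37/12) = 72/73, h(11/3) = 0.9, h(4.25) = 24/29, h(29/6) = 36/47, h(65/12) = 72/101.
Sum = Δs · [h(2.5) + h(37/12) + h(11/3) + ...].
Sum ≈ 3.0821.

3.0821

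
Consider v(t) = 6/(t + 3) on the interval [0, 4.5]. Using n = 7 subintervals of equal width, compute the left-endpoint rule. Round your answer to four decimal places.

5.9026

Δt = (4.5 − 0)/7 = 9/14.
Left endpoints: 0, 9/14, 9/7, 27/14, 18/7, 45/14, 27/7.
v(0) = 2, v(9/14) = 28/17, v(9/7) = 1.4, v(27/14) = 28/23, v(18/7) = 14/13, v(45/14) = 28/29, v(27/7) = 0.875.
Sum = Δt · [v(0) + v(9/14) + v(9/7) + ...].
Sum ≈ 5.9026.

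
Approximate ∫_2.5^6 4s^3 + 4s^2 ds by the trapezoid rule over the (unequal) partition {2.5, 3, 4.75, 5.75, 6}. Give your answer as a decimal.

Subinterval widths: 0.5, 1.75, 1, 0.25.
f(2.5) = 87.5, f(3) = 144, f(4.75) = 518.9375, f(5.75) = 892.6875, f(6) = 1008.
On each subinterval the trapezoid contributes (Δs_i/2)·[f(s_{i-1}) + f(s_i)].
Sum = 1581.34375.

1581.34375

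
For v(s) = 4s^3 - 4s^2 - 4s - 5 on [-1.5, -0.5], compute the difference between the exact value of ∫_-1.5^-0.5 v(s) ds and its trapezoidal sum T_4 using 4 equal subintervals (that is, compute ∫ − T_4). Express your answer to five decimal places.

0.16667

Exact integral: ∫_-1.5^-0.5 v(s) ds ≈ -10.3333333.
T_4 = -10.5.
Error ≈ -10.3333333 − (-10.5) ≈ 0.16667.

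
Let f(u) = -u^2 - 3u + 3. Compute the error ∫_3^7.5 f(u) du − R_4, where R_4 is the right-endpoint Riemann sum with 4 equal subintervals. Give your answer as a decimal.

35.12109375

Exact integral: ∫_3^7.5 f(u) du = -189.
R_4 = -224.12109375.
Error = -189 − (-224.12109375) = 35.12109375.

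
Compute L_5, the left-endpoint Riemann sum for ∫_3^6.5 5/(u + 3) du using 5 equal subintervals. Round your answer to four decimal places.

2.4085

Δu = (6.5 − 3)/5 = 0.7.
Left endpoints: 3, 3.7, 4.4, 5.1, 5.8.
f(3) = 5/6, f(3.7) = 50/67, f(4.4) = 25/37, f(5.1) = 50/81, f(5.8) = 25/44.
Sum = Δu · [f(3) + f(3.7) + f(4.4) + f(5.1) + f(5.8)].
Sum ≈ 2.4085.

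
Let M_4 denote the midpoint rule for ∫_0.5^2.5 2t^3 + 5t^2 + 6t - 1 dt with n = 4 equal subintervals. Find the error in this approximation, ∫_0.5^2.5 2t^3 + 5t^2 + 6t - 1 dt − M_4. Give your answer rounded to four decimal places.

0.5833

Exact integral: ∫_0.5^2.5 f(t) dt ≈ 61.333333.
M_4 = 60.75.
Error ≈ 61.333333 − 60.75 ≈ 0.5833.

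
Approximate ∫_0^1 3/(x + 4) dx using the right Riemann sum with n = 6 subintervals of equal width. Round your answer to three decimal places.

0.657

Δx = (1 − 0)/6 = 1/6.
Right endpoints: 1/6, 1/3, 0.5, 2/3, 5/6, 1.
f(1/6) = 0.72, f(1/3) = 9/13, f(0.5) = 2/3, f(2/3) = 9/14, f(5/6) = 18/29, f(1) = 0.6.
Sum = Δx · [f(1/6) + f(1/3) + f(0.5) + ...].
Sum ≈ 0.657.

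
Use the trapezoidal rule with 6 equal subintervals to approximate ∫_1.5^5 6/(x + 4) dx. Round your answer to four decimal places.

2.9584

Δx = (5 − 1.5)/6 = 7/12.
f(1.5) = 12/11, f(25/12) = 72/73, f(8/3) = 0.9, f(3.25) = 24/29, f(23/6) = 36/47, f(53/12) = 72/101, f(5) = 2/3.
T_6 = (Δx/2)·[f(x_0) + 2f(x_1) + ... + 2f(x_{5}) + f(x_6)].
Sum ≈ 2.9584.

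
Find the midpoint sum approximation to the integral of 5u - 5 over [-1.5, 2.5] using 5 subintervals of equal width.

-10

Δu = (2.5 − (-1.5))/5 = 0.8.
Midpoints: -1.1, -0.3, 0.5, 1.3, 2.1.
f(-1.1) = -10.5, f(-0.3) = -6.5, f(0.5) = -2.5, f(1.3) = 1.5, f(2.1) = 5.5.
Sum = Δu · [f(-1.1) + f(-0.3) + f(0.5) + f(1.3) + f(2.1)].
Sum = -10.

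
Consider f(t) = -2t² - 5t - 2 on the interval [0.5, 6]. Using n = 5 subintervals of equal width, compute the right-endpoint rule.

-300.96

Δt = (6 − 0.5)/5 = 1.1.
Right endpoints: 1.6, 2.7, 3.8, 4.9, 6.
f(1.6) = -15.12, f(2.7) = -30.08, f(3.8) = -49.88, f(4.9) = -74.52, f(6) = -104.
Sum = Δt · [f(1.6) + f(2.7) + f(3.8) + f(4.9) + f(6)].
Sum = -300.96.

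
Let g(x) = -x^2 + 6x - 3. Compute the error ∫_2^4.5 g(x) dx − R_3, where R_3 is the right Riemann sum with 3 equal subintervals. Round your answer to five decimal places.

0.81019

Exact integral: ∫_2^4.5 g(x) dx ≈ 13.5416667.
R_3 ≈ 12.7314815.
Error ≈ 13.5416667 − 12.7314815 ≈ 0.81019.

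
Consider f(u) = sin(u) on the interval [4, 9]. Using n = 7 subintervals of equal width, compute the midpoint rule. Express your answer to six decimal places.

0.263043

Δu = (9 − 4)/7 = 5/7.
Midpoints: 61/14, 71/14, 81/14, 6.5, 101/14, 111/14, 121/14.
f(61/14) ≈ -0.937561, f(71/14) ≈ -0.936235, f(81/14) ≈ -0.477205, f(6.5) ≈ 0.215120, f(101/14) ≈ 0.802277, f(111/14) ≈ 0.997219, f(121/14) ≈ 0.704644.
Sum = Δu · [f(61/14) + f(71/14) + f(81/14) + ...].
Sum ≈ 0.263043.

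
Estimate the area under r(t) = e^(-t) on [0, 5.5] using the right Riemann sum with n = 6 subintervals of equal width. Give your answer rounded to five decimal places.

0.60823

Δt = (5.5 − 0)/6 = 11/12.
Right endpoints: 11/12, 11/6, 2.75, 11/3, 55/12, 5.5.
r(11/12) ≈ 0.39985, r(11/6) ≈ 0.15988, r(2.75) ≈ 0.06393, r(11/3) ≈ 0.02556, r(55/12) ≈ 0.01022, r(5.5) ≈ 0.00409.
Sum = Δt · [r(11/12) + r(11/6) + r(2.75) + ...].
Sum ≈ 0.60823.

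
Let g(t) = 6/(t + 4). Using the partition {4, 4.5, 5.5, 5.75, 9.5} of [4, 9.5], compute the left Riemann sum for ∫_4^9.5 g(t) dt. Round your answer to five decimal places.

Subinterval widths: 0.5, 1, 0.25, 3.75.
Left endpoints: 4, 4.5, 5.5, 5.75.
g(4) = 0.75, g(4.5) = 12/17, g(5.5) = 12/19, g(5.75) = 8/13.
Sum = Σ Δt_i · g(t_i).
Sum ≈ 3.54647.

3.54647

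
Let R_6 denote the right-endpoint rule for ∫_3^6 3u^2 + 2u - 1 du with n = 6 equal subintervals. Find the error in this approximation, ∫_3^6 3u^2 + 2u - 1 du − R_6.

Exact integral: ∫_3^6 f(u) du = 213.
R_6 = 235.125.
Error = 213 − 235.125 = -22.125.

-22.125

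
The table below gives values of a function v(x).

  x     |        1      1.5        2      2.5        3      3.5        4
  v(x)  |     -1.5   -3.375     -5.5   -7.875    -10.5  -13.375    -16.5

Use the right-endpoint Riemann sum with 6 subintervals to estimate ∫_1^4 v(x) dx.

-28.5625

Δx = 0.5.
Sum = 0.5·[(-3.375) + (-5.5) + (-7.875) + (-10.5) + (-13.375) + (-16.5)] = -28.5625.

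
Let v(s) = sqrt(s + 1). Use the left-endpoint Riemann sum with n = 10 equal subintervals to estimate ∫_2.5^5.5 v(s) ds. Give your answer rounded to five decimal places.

Δs = (5.5 − 2.5)/10 = 0.3.
Left endpoints: 2.5, 2.8, 3.1, 3.4, 3.7, 4, 4.3, 4.6, 4.9, 5.2.
v(2.5) ≈ 1.87083, v(2.8) ≈ 1.94936, v(3.1) ≈ 2.02485, v(3.4) ≈ 2.09762, v(3.7) ≈ 2.16795, v(4) ≈ 2.23607, v(4.3) ≈ 2.30217, v(4.6) ≈ 2.36643, v(4.9) ≈ 2.42899, v(5.2) ≈ 2.48998.
Sum = Δs · [v(2.5) + v(2.8) + v(3.1) + ...].
Sum ≈ 6.58027.

6.58027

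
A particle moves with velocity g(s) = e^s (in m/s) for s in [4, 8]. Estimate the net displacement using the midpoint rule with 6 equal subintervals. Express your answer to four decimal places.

2872.8623

Δs = (8 − 4)/6 = 2/3.
Midpoints: 13/3, 5, 17/3, 19/3, 7, 23/3.
g(13/3) ≈ 76.1979, g(5) ≈ 148.4132, g(17/3) ≈ 289.0694, g(19/3) ≈ 563.0302, g(7) ≈ 1096.6332, g(23/3) ≈ 2135.9497.
Sum = Δs · [g(13/3) + g(5) + g(17/3) + ...].
Sum ≈ 2872.8623.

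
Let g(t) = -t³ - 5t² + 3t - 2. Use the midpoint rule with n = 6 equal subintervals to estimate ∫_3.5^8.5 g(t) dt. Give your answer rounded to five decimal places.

-2132.92824

Δt = (8.5 − 3.5)/6 = 5/6.
Midpoints: 47/12, 4.75, 67/12, 77/12, 7.25, 97/12.
g(47/12) = -219515/1728, g(4.75) = -207.734375, g(67/12) = -544615/1728, g(77/12) = -782465/1728, g(7.25) = -624.140625, g(97/12) = -1438765/1728.
Sum = Δt · [g(47/12) + g(4.75) + g(67/12) + ...].
Sum ≈ -2132.92824.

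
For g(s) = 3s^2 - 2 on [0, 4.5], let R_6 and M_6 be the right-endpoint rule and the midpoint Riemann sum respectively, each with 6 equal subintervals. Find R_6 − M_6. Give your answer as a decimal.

24.6796875

R_6 = 106.171875.
M_6 = 81.4921875.
R_6 − M_6 = 24.6796875.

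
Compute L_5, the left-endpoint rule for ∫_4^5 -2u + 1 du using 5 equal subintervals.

-7.8

Δu = (5 − 4)/5 = 0.2.
Left endpoints: 4, 4.2, 4.4, 4.6, 4.8.
f(4) = -7, f(4.2) = -7.4, f(4.4) = -7.8, f(4.6) = -8.2, f(4.8) = -8.6.
Sum = Δu · [f(4) + f(4.2) + f(4.4) + f(4.6) + f(4.8)].
Sum = -7.8.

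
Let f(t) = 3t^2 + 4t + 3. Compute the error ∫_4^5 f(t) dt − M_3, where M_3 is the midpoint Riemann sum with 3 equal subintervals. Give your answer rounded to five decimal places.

Exact integral: ∫_4^5 f(t) dt = 82.
M_3 ≈ 81.9722222.
Error ≈ 82 − 81.9722222 ≈ 0.02778.

0.02778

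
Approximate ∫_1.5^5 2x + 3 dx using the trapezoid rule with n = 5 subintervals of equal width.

Δx = (5 − 1.5)/5 = 0.7.
f(1.5) = 6, f(2.2) = 7.4, f(2.9) = 8.8, f(3.6) = 10.2, f(4.3) = 11.6, f(5) = 13.
T_5 = (Δx/2)·[f(x_0) + 2f(x_1) + ... + 2f(x_{4}) + f(x_5)].
Sum = 33.25.

33.25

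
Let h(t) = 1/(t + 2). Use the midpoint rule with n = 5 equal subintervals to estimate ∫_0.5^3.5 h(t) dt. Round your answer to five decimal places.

Δt = (3.5 − 0.5)/5 = 0.6.
Midpoints: 0.8, 1.4, 2, 2.6, 3.2.
h(0.8) = 5/14, h(1.4) = 5/17, h(2) = 0.25, h(2.6) = 5/23, h(3.2) = 5/26.
Sum = Δt · [h(0.8) + h(1.4) + h(2) + h(2.6) + h(3.2)].
Sum ≈ 0.78658.

0.78658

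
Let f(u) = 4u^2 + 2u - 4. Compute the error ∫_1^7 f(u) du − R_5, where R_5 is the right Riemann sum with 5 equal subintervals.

-128.16

Exact integral: ∫_1^7 f(u) du = 480.
R_5 = 608.16.
Error = 480 − 608.16 = -128.16.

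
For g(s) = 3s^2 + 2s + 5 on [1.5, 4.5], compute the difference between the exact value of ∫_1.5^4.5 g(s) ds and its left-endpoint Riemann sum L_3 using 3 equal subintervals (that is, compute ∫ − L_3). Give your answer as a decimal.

Exact integral: ∫_1.5^4.5 g(s) ds = 120.75.
L_3 = 92.25.
Error = 120.75 − 92.25 = 28.5.

28.5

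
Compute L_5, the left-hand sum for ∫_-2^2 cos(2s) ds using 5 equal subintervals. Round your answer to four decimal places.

Δs = (2 − (-2))/5 = 0.8.
Left endpoints: -2, -1.2, -0.4, 0.4, 1.2.
f(-2) ≈ -0.6536, f(-1.2) ≈ -0.7374, f(-0.4) ≈ 0.6967, f(0.4) ≈ 0.6967, f(1.2) ≈ -0.7374.
Sum = Δs · [f(-2) + f(-1.2) + f(-0.4) + f(0.4) + f(1.2)].
Sum ≈ -0.5880.

-0.5880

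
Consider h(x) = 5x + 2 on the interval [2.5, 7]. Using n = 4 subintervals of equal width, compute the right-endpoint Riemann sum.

128.53125

Δx = (7 − 2.5)/4 = 1.125.
Right endpoints: 3.625, 4.75, 5.875, 7.
h(3.625) = 20.125, h(4.75) = 25.75, h(5.875) = 31.375, h(7) = 37.
Sum = Δx · [h(3.625) + h(4.75) + h(5.875) + h(7)].
Sum = 128.53125.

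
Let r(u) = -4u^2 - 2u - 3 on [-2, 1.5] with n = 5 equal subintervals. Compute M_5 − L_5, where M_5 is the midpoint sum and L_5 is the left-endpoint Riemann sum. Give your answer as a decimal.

1.715

M_5 = -23.345.
L_5 = -25.06.
M_5 − L_5 = 1.715.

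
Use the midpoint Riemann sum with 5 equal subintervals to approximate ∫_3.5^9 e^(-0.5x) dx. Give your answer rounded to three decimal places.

Δx = (9 − 3.5)/5 = 1.1.
Midpoints: 4.05, 5.15, 6.25, 7.35, 8.45.
f(4.05) ≈ 0.132, f(5.15) ≈ 0.076, f(6.25) ≈ 0.044, f(7.35) ≈ 0.025, f(8.45) ≈ 0.015.
Sum = Δx · [f(4.05) + f(5.15) + f(6.25) + f(7.35) + f(8.45)].
Sum ≈ 0.321.

0.321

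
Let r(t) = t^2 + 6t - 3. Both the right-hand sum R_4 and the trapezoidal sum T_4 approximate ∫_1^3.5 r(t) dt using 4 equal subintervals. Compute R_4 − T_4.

8.203125

R_4 = 48.57421875.
T_4 = 40.37109375.
R_4 − T_4 = 8.203125.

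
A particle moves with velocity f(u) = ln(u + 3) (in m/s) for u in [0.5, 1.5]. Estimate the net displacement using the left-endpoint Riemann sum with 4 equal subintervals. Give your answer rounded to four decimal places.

1.3519

Δu = (1.5 − 0.5)/4 = 0.25.
Left endpoints: 0.5, 0.75, 1, 1.25.
f(0.5) ≈ 1.2528, f(0.75) ≈ 1.3218, f(1) ≈ 1.3863, f(1.25) ≈ 1.4469.
Sum = Δu · [f(0.5) + f(0.75) + f(1) + f(1.25)].
Sum ≈ 1.3519.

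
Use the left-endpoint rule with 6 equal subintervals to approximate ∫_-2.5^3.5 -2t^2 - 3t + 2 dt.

Δt = (3.5 − (-2.5))/6 = 1.
Left endpoints: -2.5, -1.5, -0.5, 0.5, 1.5, 2.5.
f(-2.5) = -3, f(-1.5) = 2, f(-0.5) = 3, f(0.5) = 0, f(1.5) = -7, f(2.5) = -18.
Sum = Δt · [f(-2.5) + f(-1.5) + f(-0.5) + ...].
Sum = -23.

-23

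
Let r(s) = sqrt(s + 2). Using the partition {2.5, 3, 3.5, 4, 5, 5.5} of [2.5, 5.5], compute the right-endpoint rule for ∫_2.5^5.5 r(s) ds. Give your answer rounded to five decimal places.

Subinterval widths: 0.5, 0.5, 0.5, 1, 0.5.
Right endpoints: 3, 3.5, 4, 5, 5.5.
r(3) ≈ 2.23607, r(3.5) ≈ 2.34521, r(4) ≈ 2.44949, r(5) ≈ 2.64575, r(5.5) ≈ 2.73861.
Sum = Σ Δs_i · r(s_i).
Sum ≈ 7.53044.

7.53044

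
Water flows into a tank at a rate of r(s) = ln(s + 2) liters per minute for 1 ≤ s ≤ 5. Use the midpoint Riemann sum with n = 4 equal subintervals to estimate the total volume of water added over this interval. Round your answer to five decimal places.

6.33339

Δs = (5 − 1)/4 = 1.
Midpoints: 1.5, 2.5, 3.5, 4.5.
r(1.5) ≈ 1.25276, r(2.5) ≈ 1.50408, r(3.5) ≈ 1.70475, r(4.5) ≈ 1.87180.
Sum = Δs · [r(1.5) + r(2.5) + r(3.5) + r(4.5)].
Sum ≈ 6.33339.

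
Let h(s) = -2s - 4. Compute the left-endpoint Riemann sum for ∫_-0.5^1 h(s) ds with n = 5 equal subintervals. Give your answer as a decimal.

-6.3

Δs = (1 − (-0.5))/5 = 0.3.
Left endpoints: -0.5, -0.2, 0.1, 0.4, 0.7.
h(-0.5) = -3, h(-0.2) = -3.6, h(0.1) = -4.2, h(0.4) = -4.8, h(0.7) = -5.4.
Sum = Δs · [h(-0.5) + h(-0.2) + h(0.1) + h(0.4) + h(0.7)].
Sum = -6.3.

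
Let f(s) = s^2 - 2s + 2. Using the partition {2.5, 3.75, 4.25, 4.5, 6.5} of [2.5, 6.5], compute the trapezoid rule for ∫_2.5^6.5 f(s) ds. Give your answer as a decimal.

60.015625

Subinterval widths: 1.25, 0.5, 0.25, 2.
f(2.5) = 3.25, f(3.75) = 8.5625, f(4.25) = 11.5625, f(4.5) = 13.25, f(6.5) = 31.25.
On each subinterval the trapezoid contributes (Δs_i/2)·[f(s_{i-1}) + f(s_i)].
Sum = 60.015625.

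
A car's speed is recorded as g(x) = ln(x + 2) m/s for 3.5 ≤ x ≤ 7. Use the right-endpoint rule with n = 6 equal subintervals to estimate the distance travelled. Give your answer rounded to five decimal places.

Δx = (7 − 3.5)/6 = 7/12.
Right endpoints: 49/12, 14/3, 5.25, 35/6, 77/12, 7.
g(49/12) ≈ 1.80555, g(14/3) ≈ 1.89712, g(5.25) ≈ 1.98100, g(35/6) ≈ 2.05839, g(77/12) ≈ 2.13021, g(7) ≈ 2.19722.
Sum = Δx · [g(49/12) + g(14/3) + g(5.25) + ...].
Sum ≈ 7.04054.

7.04054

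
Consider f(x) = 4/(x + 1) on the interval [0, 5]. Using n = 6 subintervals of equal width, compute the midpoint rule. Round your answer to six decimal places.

7.065337

Δx = (5 − 0)/6 = 5/6.
Midpoints: 5/12, 1.25, 25/12, 35/12, 3.75, 55/12.
f(5/12) = 48/17, f(1.25) = 16/9, f(25/12) = 48/37, f(35/12) = 48/47, f(3.75) = 16/19, f(55/12) = 48/67.
Sum = Δx · [f(5/12) + f(1.25) + f(25/12) + ...].
Sum ≈ 7.065337.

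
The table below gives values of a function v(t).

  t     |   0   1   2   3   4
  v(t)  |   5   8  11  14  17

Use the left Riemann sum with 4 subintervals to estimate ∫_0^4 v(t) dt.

Δt = 1.
Sum = 1·[5 + 8 + 11 + 14] = 38.

38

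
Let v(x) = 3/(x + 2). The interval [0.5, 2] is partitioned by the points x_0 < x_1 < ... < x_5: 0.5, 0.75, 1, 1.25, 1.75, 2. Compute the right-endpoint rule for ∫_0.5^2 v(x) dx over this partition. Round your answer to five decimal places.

1.34100

Subinterval widths: 0.25, 0.25, 0.25, 0.5, 0.25.
Right endpoints: 0.75, 1, 1.25, 1.75, 2.
v(0.75) = 12/11, v(1) = 1, v(1.25) = 12/13, v(1.75) = 0.8, v(2) = 0.75.
Sum = Σ Δx_i · v(x_i).
Sum ≈ 1.34100.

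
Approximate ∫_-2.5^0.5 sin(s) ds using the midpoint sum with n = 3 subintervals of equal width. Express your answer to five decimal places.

-1.75077

Δs = (0.5 − (-2.5))/3 = 1.
Midpoints: -2, -1, 0.
f(-2) ≈ -0.90930, f(-1) ≈ -0.84147, f(0) ≈ 0.00000.
Sum = Δs · [f(-2) + f(-1) + f(0)].
Sum ≈ -1.75077.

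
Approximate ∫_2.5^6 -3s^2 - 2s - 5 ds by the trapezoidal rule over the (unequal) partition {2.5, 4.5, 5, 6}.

Subinterval widths: 2, 0.5, 1.
f(2.5) = -28.75, f(4.5) = -74.75, f(5) = -90, f(6) = -125.
On each subinterval the trapezoid contributes (Δs_i/2)·[f(s_{i-1}) + f(s_i)].
Sum = -252.1875.

-252.1875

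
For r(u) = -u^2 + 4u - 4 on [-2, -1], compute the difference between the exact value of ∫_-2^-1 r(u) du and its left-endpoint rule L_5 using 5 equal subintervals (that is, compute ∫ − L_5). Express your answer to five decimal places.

0.70667

Exact integral: ∫_-2^-1 r(u) du ≈ -12.3333333.
L_5 = -13.04.
Error ≈ -12.3333333 − (-13.04) ≈ 0.70667.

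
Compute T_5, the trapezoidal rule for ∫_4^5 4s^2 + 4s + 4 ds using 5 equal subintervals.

Δs = (5 − 4)/5 = 0.2.
f(4) = 84, f(4.2) = 91.36, f(4.4) = 99.04, f(4.6) = 107.04, f(4.8) = 115.36, f(5) = 124.
T_5 = (Δs/2)·[f(s_0) + 2f(s_1) + ... + 2f(s_{4}) + f(s_5)].
Sum = 103.36.

103.36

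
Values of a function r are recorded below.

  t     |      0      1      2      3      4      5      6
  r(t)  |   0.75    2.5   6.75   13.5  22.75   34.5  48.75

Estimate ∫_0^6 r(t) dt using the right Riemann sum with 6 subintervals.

Δt = 1.
Sum = 1·[2.5 + 6.75 + 13.5 + 22.75 + 34.5 + 48.75] = 128.75.

128.75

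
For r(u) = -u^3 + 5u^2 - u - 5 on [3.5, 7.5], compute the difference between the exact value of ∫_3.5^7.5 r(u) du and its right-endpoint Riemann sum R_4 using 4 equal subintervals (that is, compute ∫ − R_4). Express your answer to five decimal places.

Exact integral: ∫_3.5^7.5 r(u) du ≈ -163.8333333.
R_4 = -253.
Error ≈ -163.8333333 − (-253) ≈ 89.16667.

89.16667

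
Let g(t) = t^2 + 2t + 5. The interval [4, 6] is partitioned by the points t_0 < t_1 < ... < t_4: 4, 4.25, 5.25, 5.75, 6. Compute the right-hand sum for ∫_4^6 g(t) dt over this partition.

88.984375

Subinterval widths: 0.25, 1, 0.5, 0.25.
Right endpoints: 4.25, 5.25, 5.75, 6.
g(4.25) = 31.5625, g(5.25) = 43.0625, g(5.75) = 49.5625, g(6) = 53.
Sum = Σ Δt_i · g(t_i).
Sum = 88.984375.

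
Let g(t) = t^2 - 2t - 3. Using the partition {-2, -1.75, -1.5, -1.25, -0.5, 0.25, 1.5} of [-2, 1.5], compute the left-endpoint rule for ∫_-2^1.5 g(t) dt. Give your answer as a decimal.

Subinterval widths: 0.25, 0.25, 0.25, 0.75, 0.75, 1.25.
Left endpoints: -2, -1.75, -1.5, -1.25, -0.5, 0.25.
g(-2) = 5, g(-1.75) = 3.5625, g(-1.5) = 2.25, g(-1.25) = 1.0625, g(-0.5) = -1.75, g(0.25) = -3.4375.
Sum = Σ Δt_i · g(t_i).
Sum = -2.109375.

-2.109375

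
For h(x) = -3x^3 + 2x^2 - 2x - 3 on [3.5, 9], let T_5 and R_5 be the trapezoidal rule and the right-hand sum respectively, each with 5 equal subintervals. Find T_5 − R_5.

T_5 = -4496.20875.
R_5 = -5558.74.
T_5 − R_5 = 1062.53125.

1062.53125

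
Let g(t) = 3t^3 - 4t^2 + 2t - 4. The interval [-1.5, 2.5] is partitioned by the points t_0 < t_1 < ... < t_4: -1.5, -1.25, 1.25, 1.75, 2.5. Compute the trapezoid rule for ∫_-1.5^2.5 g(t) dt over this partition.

Subinterval widths: 0.25, 2.5, 0.5, 0.75.
g(-1.5) = -26.125, g(-1.25) = -18.609375, g(1.25) = -1.890625, g(1.75) = 3.328125, g(2.5) = 22.875.
On each subinterval the trapezoid contributes (Δt_i/2)·[g(t_{i-1}) + g(t_i)].
Sum = -21.03125.

-21.03125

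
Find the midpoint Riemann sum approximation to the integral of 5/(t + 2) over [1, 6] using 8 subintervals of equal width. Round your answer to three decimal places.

4.896

Δt = (6 − 1)/8 = 0.625.
Midpoints: 1.3125, 1.9375, 2.5625, 3.1875, 3.8125, 4.4375, 5.0625, 5.6875.
f(1.3125) = 80/53, f(1.9375) = 80/63, f(2.5625) = 80/73, f(3.1875) = 80/83, f(3.8125) = 80/93, f(4.4375) = 80/103, f(5.0625) = 80/113, f(5.6875) = 80/123.
Sum = Δt · [f(1.3125) + f(1.9375) + f(2.5625) + ...].
Sum ≈ 4.896.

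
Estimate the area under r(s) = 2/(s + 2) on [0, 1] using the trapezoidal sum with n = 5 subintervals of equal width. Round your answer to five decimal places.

Δs = (1 − 0)/5 = 0.2.
r(0) = 1, r(0.2) = 10/11, r(0.4) = 5/6, r(0.6) = 10/13, r(0.8) = 5/7, r(1) = 2/3.
T_5 = (Δs/2)·[r(s_0) + 2r(s_1) + ... + 2r(s_{4}) + r(s_5)].
Sum ≈ 0.81185.

0.81185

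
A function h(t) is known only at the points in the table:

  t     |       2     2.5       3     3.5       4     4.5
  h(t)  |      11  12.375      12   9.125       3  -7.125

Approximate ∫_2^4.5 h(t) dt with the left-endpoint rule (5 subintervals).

Δt = 0.5.
Sum = 0.5·[11 + 12.375 + 12 + 9.125 + 3] = 23.75.

23.75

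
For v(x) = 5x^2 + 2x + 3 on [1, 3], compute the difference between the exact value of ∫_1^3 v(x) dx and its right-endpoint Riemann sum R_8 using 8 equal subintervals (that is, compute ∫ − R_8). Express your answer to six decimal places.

-5.604167

Exact integral: ∫_1^3 v(x) dx ≈ 57.33333333.
R_8 = 62.9375.
Error ≈ 57.33333333 − 62.9375 ≈ -5.604167.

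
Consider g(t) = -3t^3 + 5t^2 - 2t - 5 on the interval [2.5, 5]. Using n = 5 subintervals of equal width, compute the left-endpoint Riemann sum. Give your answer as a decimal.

Δt = (5 − 2.5)/5 = 0.5.
Left endpoints: 2.5, 3, 3.5, 4, 4.5.
g(2.5) = -25.625, g(3) = -47, g(3.5) = -79.375, g(4) = -125, g(4.5) = -186.125.
Sum = Δt · [g(2.5) + g(3) + g(3.5) + g(4) + g(4.5)].
Sum = -231.5625.

-231.5625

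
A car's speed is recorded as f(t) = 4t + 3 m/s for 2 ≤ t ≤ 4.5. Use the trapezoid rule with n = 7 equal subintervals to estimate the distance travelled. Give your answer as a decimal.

Δt = (4.5 − 2)/7 = 5/14.
f(2) = 11, f(33/14) = 87/7, f(19/7) = 97/7, f(43/14) = 107/7, f(24/7) = 117/7, f(53/14) = 127/7, f(29/7) = 137/7, f(4.5) = 21.
T_7 = (Δt/2)·[f(t_0) + 2f(t_1) + ... + 2f(t_{6}) + f(t_7)].
Sum = 40.

40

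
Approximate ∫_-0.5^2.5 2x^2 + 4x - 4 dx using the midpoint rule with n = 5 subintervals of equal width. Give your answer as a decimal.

Δx = (2.5 − (-0.5))/5 = 0.6.
Midpoints: -0.2, 0.4, 1, 1.6, 2.2.
f(-0.2) = -4.72, f(0.4) = -2.08, f(1) = 2, f(1.6) = 7.52, f(2.2) = 14.48.
Sum = Δx · [f(-0.2) + f(0.4) + f(1) + f(1.6) + f(2.2)].
Sum = 10.32.

10.32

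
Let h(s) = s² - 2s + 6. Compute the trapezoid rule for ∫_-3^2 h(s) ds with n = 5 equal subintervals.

47.5

Δs = (2 − (-3))/5 = 1.
h(-3) = 21, h(-2) = 14, h(-1) = 9, h(0) = 6, h(1) = 5, h(2) = 6.
T_5 = (Δs/2)·[h(s_0) + 2h(s_1) + ... + 2h(s_{4}) + h(s_5)].
Sum = 47.5.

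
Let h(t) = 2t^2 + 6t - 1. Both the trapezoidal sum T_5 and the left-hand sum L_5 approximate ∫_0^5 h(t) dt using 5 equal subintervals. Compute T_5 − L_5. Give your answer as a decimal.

40

T_5 = 155.
L_5 = 115.
T_5 − L_5 = 40.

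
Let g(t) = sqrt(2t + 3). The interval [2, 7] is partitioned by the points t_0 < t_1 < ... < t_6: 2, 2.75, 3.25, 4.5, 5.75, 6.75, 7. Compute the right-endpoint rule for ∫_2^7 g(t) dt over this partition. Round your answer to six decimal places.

Subinterval widths: 0.75, 0.5, 1.25, 1.25, 1, 0.25.
Right endpoints: 2.75, 3.25, 4.5, 5.75, 6.75, 7.
g(2.75) ≈ 2.915476, g(3.25) ≈ 3.082207, g(4.5) ≈ 3.464102, g(5.75) ≈ 3.807887, g(6.75) ≈ 4.062019, g(7) ≈ 4.123106.
Sum = Σ Δt_i · g(t_i).
Sum ≈ 17.910491.

17.910491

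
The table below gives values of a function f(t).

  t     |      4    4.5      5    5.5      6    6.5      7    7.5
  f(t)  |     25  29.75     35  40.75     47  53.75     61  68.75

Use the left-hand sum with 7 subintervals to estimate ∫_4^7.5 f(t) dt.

Δt = 0.5.
Sum = 0.5·[25 + 29.75 + 35 + 40.75 + 47 + 53.75 + 61] = 146.125.

146.125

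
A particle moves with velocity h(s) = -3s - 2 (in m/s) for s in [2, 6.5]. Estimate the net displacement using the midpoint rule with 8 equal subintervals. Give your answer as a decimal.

Δs = (6.5 − 2)/8 = 0.5625.
Midpoints: 2.28125, 2.84375, 3.40625, 3.96875, 4.53125, 5.09375, 5.65625, 6.21875.
h(2.28125) = -8.84375, h(2.84375) = -10.53125, h(3.40625) = -12.21875, h(3.96875) = -13.90625, h(4.53125) = -15.59375, h(5.09375) = -17.28125, h(5.65625) = -18.96875, h(6.21875) = -20.65625.
Sum = Δs · [h(2.28125) + h(2.84375) + h(3.40625) + ...].
Sum = -66.375.

-66.375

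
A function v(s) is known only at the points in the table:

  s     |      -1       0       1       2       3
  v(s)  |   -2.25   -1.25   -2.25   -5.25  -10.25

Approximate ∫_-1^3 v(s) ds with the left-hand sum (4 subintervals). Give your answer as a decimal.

-11

Δs = 1.
Sum = 1·[(-2.25) + (-1.25) + (-2.25) + (-5.25)] = -11.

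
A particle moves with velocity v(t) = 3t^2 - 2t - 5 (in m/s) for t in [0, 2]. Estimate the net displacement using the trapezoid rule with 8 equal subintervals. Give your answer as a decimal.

Δt = (2 − 0)/8 = 0.25.
v(0) = -5, v(0.25) = -5.3125, v(0.5) = -5.25, v(0.75) = -4.8125, v(1) = -4, v(1.25) = -2.8125, v(1.5) = -1.25, v(1.75) = 0.6875, v(2) = 3.
T_8 = (Δt/2)·[v(t_0) + 2v(t_1) + ... + 2v(t_{7}) + v(t_8)].
Sum = -5.9375.

-5.9375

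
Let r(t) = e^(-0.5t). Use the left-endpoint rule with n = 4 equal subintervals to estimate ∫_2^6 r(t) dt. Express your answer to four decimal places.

Δt = (6 − 2)/4 = 1.
Left endpoints: 2, 3, 4, 5.
r(2) ≈ 0.3679, r(3) ≈ 0.2231, r(4) ≈ 0.1353, r(5) ≈ 0.0821.
Sum = Δt · [r(2) + r(3) + r(4) + r(5)].
Sum ≈ 0.8084.

0.8084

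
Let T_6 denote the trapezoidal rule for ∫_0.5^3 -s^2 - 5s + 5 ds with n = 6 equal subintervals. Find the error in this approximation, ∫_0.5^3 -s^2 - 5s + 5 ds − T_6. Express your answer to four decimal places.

0.0723

Exact integral: ∫_0.5^3 f(s) ds ≈ -18.333333.
T_6 ≈ -18.405671.
Error ≈ -18.333333 − (-18.405671) ≈ 0.0723.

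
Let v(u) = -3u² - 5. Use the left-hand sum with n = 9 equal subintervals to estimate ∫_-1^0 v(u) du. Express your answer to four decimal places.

-6.1728

Δu = (0 − (-1))/9 = 1/9.
Left endpoints: -1, -8/9, -7/9, -2/3, -5/9, -4/9, -1/3, -2/9, -1/9.
v(-1) = -8, v(-8/9) = -199/27, v(-7/9) = -184/27, v(-2/3) = -19/3, v(-5/9) = -160/27, v(-4/9) = -151/27, v(-1/3) = -16/3, v(-2/9) = -139/27, v(-1/9) = -136/27.
Sum = Δu · [v(-1) + v(-8/9) + v(-7/9) + ...].
Sum ≈ -6.1728.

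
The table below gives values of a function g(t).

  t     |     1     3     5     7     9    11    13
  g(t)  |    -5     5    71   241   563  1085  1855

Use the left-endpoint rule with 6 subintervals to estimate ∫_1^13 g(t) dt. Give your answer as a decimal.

3920

Δt = 2.
Sum = 2·[(-5) + 5 + 71 + 241 + 563 + 1085] = 3920.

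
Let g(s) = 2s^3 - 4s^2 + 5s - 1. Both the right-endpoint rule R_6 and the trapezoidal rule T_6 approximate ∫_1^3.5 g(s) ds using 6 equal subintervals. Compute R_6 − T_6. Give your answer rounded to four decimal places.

R_6 ≈ 55.687211.
T_6 ≈ 45.010127.
R_6 − T_6 ≈ 10.6771.

10.6771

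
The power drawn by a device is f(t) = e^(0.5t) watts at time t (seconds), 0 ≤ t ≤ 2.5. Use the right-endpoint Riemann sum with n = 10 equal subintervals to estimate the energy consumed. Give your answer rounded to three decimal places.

Δt = (2.5 − 0)/10 = 0.25.
Right endpoints: 0.25, 0.5, 0.75, 1, 1.25, 1.5, 1.75, 2, 2.25, 2.5.
f(0.25) ≈ 1.133, f(0.5) ≈ 1.284, f(0.75) ≈ 1.455, f(1) ≈ 1.649, f(1.25) ≈ 1.868, f(1.5) ≈ 2.117, f(1.75) ≈ 2.399, f(2) ≈ 2.718, f(2.25) ≈ 3.080, f(2.5) ≈ 3.490.
Sum = Δt · [f(0.25) + f(0.5) + f(0.75) + ...].
Sum ≈ 5.298.

5.298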